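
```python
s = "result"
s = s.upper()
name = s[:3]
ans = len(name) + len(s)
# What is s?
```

Trace:
`s = "result"` → s = 'result'
`s = s.upper()` → s = 'RESULT'
`name = s[:3]` → name = 'RES'
`ans = len(name) + len(s)` → ans = 9
So s = 'RESULT'

Answer: 'RESULT'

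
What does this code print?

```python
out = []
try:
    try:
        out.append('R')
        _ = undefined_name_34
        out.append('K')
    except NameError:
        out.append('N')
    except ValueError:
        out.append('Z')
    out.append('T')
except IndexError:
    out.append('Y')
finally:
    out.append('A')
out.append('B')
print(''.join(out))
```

Execution trace: 'R' (inner try body) → 'N' (inner except NameError) → 'T' (try body, no exception) → 'A' (finally) → 'B' (after the try/except). Output: RNTAB

Answer: RNTAB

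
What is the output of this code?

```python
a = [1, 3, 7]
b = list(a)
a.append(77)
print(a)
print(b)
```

Key concept: list() constructor creates copy.
Step by step:
`a = [1, 3, 7]` → a = [1, 3, 7]
`b = list(a)` → b = [1, 3, 7]
`a.append(77)` → a = [1, 3, 7, 77]
`print(a)` → prints [1, 3, 7, 77]
`print(b)` → prints [1, 3, 7]

Answer:
[1, 3, 7, 77]
[1, 3, 7]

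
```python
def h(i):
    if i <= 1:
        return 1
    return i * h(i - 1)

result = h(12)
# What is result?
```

h(12) = 12 * 11 * 10 * 9 * 8 * 7 * 6 * 5 * 4 * 3 * 2 * 1 = 479001600

Answer: 479001600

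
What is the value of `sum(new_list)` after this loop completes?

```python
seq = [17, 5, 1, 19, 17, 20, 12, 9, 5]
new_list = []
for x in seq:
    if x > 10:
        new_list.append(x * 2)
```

Sum of doubled values > 10
`new_list` takes the values: [] → [34] → [34, 38] → [34, 38, 34] → [34, 38, 34, 40] → [34, 38, 34, 40, 24]
So `sum(new_list)` = 170

Answer: 170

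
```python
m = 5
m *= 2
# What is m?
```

Trace:
`m = 5` → m = 5
`m *= 2` → m = 10
So m = 10

Answer: 10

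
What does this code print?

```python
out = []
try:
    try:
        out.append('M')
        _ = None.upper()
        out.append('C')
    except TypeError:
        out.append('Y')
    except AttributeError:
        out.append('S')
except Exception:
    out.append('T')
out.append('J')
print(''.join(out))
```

Execution trace: 'M' (inner try body) → 'S' (inner except AttributeError) → 'J' (after the try/except). Output: MSJ

Answer: MSJ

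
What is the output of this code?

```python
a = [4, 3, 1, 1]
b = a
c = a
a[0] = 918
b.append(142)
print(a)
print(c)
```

Key concept: multiple aliases.
Step by step:
`a = [4, 3, 1, 1]` → a = [4, 3, 1, 1]
`b = a` → b = [4, 3, 1, 1] (same object as a)
`c = a` → c = [4, 3, 1, 1] (same object as a, b)
`a[0] = 918` → a = [918, 3, 1, 1] (same object as b, c); b = [918, 3, 1, 1] (same object as a, c); c = [918, 3, 1, 1] (same object as a, b)
`b.append(142)` → a = [918, 3, 1, 1, 142] (same object as b, c); b = [918, 3, 1, 1, 142] (same object as a, c); c = [918, 3, 1, 1, 142] (same object as a, b)
`print(a)` → prints [918, 3, 1, 1, 142]
`print(c)` → prints [918, 3, 1, 1, 142]

Answer:
[918, 3, 1, 1, 142]
[918, 3, 1, 1, 142]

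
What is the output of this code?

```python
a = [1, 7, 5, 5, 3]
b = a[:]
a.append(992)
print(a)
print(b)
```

Key concept: slice [:] creates copy.
Step by step:
`a = [1, 7, 5, 5, 3]` → a = [1, 7, 5, 5, 3]
`b = a[:]` → b = [1, 7, 5, 5, 3]
`a.append(992)` → a = [1, 7, 5, 5, 3, 992]
`print(a)` → prints [1, 7, 5, 5, 3, 992]
`print(b)` → prints [1, 7, 5, 5, 3]

Answer:
[1, 7, 5, 5, 3, 992]
[1, 7, 5, 5, 3]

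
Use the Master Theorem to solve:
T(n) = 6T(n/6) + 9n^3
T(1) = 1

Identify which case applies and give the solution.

a=6, b=6, f(n)=9n^3. log_6(6) = 1. Since c=3 > 1 and the regularity condition holds (6(n/6)^3 = (6/6^3)n^3 with 6/6^3 < 1), Case 3 applies: T(n) = Θ(f(n)) = O(n^3).

Answer: O(n^3) - Case 3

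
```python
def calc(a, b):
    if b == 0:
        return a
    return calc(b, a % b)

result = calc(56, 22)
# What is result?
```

calc(56, 22) -> calc(22, 12) -> calc(12, 10) -> calc(10, 2) -> calc(2, 0) -> 2

Answer: 2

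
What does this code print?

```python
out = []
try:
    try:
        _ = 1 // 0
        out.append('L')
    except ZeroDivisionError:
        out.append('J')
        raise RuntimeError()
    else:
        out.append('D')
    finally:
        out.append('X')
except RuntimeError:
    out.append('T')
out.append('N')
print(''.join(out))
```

Execution trace: 'J' (inner except ZeroDivisionError) → 'X' (inner finally) → 'T' (outer except RuntimeError) → 'N' (after the try/except). Output: JXTN

Answer: JXTN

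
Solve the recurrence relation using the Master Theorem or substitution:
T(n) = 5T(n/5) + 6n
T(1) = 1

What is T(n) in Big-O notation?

By Master Theorem: a=5, b=5, f(n)=6n. Since log_5(5) = 1 and f(n) = Θ(n^1), Case 2 applies. T(n) = O(n log n).

Answer: O(n log n)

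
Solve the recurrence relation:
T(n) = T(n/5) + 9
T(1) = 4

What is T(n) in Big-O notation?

Each step divides n by 5 and adds 9. After log_5(n) steps we reach T(1)=4. So T(n) = 9·log_5(n) + 4 = O(log n).

Answer: O(log n)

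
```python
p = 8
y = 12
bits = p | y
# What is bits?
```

Trace:
`p = 8` → p = 8
`y = 12` → y = 12
`bits = p | y` → bits = 12
So bits = 12

Answer: 12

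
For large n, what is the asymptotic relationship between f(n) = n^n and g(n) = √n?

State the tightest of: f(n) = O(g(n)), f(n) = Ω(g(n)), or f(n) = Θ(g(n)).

n^n vs √n: f(n) = Ω(g(n)) but not O(g(n)) — n^n grows strictly faster than √n.

Answer: f(n) = Ω(g(n)) but not O(g(n)) — n^n grows strictly faster than √n.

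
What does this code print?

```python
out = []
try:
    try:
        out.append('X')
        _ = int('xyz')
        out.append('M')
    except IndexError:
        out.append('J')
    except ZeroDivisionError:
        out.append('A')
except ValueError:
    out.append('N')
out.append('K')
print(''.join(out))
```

Execution trace: 'X' (try body) → 'N' (outer except ValueError) → 'K' (after the try/except). Output: XNK

Answer: XNK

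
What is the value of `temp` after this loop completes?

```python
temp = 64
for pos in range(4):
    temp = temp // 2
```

Halve 4 times: 64 // 2^4 = 4
`temp` takes the values: 64 → 32 → 16 → 8 → 4

Answer: 4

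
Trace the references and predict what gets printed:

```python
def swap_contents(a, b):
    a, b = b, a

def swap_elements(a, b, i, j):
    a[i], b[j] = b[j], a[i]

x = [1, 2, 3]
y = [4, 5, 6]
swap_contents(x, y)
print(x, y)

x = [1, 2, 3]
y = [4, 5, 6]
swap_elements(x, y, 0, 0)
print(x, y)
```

Key concept: parameter rebinding vs mutation.
Step by step:
`x = [1, 2, 3]` → x = [1, 2, 3]
`y = [4, 5, 6]` → y = [4, 5, 6]
`swap_contents(x, y)` → no visible change to tracked variables
`print(x, y)` → prints [1, 2, 3] [4, 5, 6]
`x = [1, 2, 3]` → x = [1, 2, 3]
`y = [4, 5, 6]` → y = [4, 5, 6]
`swap_elements(x, y, 0, 0)` → x = [4, 2, 3]; y = [1, 5, 6]
`print(x, y)` → prints [4, 2, 3] [1, 5, 6]

Answer:
[1, 2, 3] [4, 5, 6]
[4, 2, 3] [1, 5, 6]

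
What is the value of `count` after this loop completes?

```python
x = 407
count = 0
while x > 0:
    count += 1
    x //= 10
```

Count digits by repeated division by 10
`count` takes the values: 0 → 1 → 2 → 3

Answer: 3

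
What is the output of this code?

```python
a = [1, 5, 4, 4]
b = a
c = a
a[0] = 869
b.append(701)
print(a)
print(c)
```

Key concept: multiple aliases.
Step by step:
`a = [1, 5, 4, 4]` → a = [1, 5, 4, 4]
`b = a` → b = [1, 5, 4, 4] (same object as a)
`c = a` → c = [1, 5, 4, 4] (same object as a, b)
`a[0] = 869` → a = [869, 5, 4, 4] (same object as b, c); b = [869, 5, 4, 4] (same object as a, c); c = [869, 5, 4, 4] (same object as a, b)
`b.append(701)` → a = [869, 5, 4, 4, 701] (same object as b, c); b = [869, 5, 4, 4, 701] (same object as a, c); c = [869, 5, 4, 4, 701] (same object as a, b)
`print(a)` → prints [869, 5, 4, 4, 701]
`print(c)` → prints [869, 5, 4, 4, 701]

Answer:
[869, 5, 4, 4, 701]
[869, 5, 4, 4, 701]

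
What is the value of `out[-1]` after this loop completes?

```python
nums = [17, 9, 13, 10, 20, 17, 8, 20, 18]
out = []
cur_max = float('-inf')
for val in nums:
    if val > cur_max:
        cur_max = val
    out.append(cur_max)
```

Running max ends at 20
`out` takes the values: [] → [17] → [17, 17] → [17, 17, 17] → [17, 17, 17, 17] → [17, 17, 17, 17, 20] → [17, 17, 17, 17, 20, 20] → [17, 17, 17, 17, 20, 20, 20] → [17, 17, 17, 17, 20, 20, 20, 20] → [17, 17, 17, 17, 20, 20, 20, 20, 20]
So `out[-1]` = 20

Answer: 20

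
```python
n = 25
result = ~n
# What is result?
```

Trace:
`n = 25` → n = 25
`result = ~n` → result = -26
So result = -26

Answer: -26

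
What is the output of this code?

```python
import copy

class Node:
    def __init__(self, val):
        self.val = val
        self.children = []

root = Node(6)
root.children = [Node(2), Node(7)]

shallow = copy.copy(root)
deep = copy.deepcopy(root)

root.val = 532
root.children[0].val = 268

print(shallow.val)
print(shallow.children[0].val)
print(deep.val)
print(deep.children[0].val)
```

Key concept: deep copy with custom objects.
Step by step:
`root = Node(6)` → root = Node(val=6, children=[])
`root.children = [Node(2), Node(7)]` → root = Node(val=6, children=[Node(val=2, children=[]), Node(val=7, children=[])])
`shallow = copy.copy(root)` → shallow = Node(val=6, children=[Node(val=2, children=[]), Node(val=7, children=[])])
`deep = copy.deepcopy(root)` → deep = Node(val=6, children=[Node(val=2, children=[]), Node(val=7, children=[])])
`root.val = 532` → root = Node(val=532, children=[Node(val=2, children=[]), Node(val=7, children=[])])
`root.children[0].val = 268` → root = Node(val=532, children=[Node(val=268, children=[]), Node(val=7, children=[])]); shallow = Node(val=6, children=[Node(val=268, children=[]), Node(val=7, children=[])])
`print(shallow.val)` → prints 6
`print(shallow.children[0].val)` → prints 268
`print(deep.val)` → prints 6
`print(deep.children[0].val)` → prints 2

Answer:
6
268
6
2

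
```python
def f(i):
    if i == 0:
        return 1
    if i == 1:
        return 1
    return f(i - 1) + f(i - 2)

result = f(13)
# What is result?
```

Build up from base cases: f(0)=1, f(1)=1, f(2)=2, f(3)=3, f(4)=5, f(5)=8, f(6)=13, ..., f(13)=377

Answer: 377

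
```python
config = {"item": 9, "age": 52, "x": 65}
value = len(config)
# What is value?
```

Trace:
`config = {"item": 9, "age": 52, "x": 65}` → config = {'item': 9, 'age': 52, 'x': 65}
`value = len(config)` → value = 3
So value = 3

Answer: 3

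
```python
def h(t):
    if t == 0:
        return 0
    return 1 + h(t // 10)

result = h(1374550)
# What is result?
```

Count of digits of 1374550: 7

Answer: 7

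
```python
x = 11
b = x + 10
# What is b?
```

Trace:
`x = 11` → x = 11
`b = x + 10` → b = 21
So b = 21

Answer: 21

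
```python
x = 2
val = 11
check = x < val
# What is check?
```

Trace:
`x = 2` → x = 2
`val = 11` → val = 11
`check = x < val` → check = True
So check = True

Answer: True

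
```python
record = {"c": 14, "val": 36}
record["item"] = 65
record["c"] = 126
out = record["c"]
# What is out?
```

Trace:
`record = {"c": 14, "val": 36}` → record = {'c': 14, 'val': 36}
`record["item"] = 65` → record = {'c': 14, 'val': 36, 'item': 65}
`record["c"] = 126` → record = {'c': 126, 'val': 36, 'item': 65}
`out = record["c"]` → out = 126
So out = 126

Answer: 126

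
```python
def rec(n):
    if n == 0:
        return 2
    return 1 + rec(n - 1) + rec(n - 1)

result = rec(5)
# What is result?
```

rec(n) = 1 + 2·rec(n-1), rec(0)=2. Closed form: (2+1)·2^5 - 1 = 95.

Answer: 95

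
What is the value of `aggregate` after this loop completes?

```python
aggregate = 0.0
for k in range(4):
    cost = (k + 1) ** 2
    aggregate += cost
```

Sum of squared losses 1² + 2² + ... + 4²
`aggregate` takes the values: 0.0 → 1.0 → 5.0 → 14.0 → 30.0

Answer: 30.0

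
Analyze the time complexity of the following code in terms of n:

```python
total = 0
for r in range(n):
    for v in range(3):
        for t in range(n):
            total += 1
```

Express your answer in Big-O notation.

Each loop level contributes: n × 1 × n. Multiplying the contributions gives O(n^2).

Answer: O(n^2)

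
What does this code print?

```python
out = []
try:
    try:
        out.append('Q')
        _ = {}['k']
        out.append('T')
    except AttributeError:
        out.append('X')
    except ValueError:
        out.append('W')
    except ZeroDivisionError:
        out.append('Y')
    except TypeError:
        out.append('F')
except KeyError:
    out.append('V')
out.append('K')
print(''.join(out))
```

Execution trace: 'Q' (try body) → 'V' (outer except KeyError) → 'K' (after the try/except). Output: QVK

Answer: QVK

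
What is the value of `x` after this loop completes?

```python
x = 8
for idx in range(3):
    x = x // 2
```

Halve 3 times: 8 // 2^3 = 1
`x` takes the values: 8 → 4 → 2 → 1

Answer: 1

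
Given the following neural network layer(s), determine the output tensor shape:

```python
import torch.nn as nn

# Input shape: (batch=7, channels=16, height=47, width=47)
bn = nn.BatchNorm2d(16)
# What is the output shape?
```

Input: (7, 16, 47, 47) -> Output: (7, 16, 47, 47)

Answer: (7, 16, 47, 47)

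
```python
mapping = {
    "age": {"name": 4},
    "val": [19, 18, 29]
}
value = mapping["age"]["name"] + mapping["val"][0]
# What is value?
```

Trace:
`mapping = { ...` → mapping = {'age': {'name': 4}, 'val': [19, 18, 29]}
`value = mapping["age"]["name"] + mapping["val"][0]` → value = 23
So value = 23

Answer: 23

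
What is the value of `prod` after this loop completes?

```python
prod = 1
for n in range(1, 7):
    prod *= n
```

6! = 720
`prod` takes the values: 1 → 2 → 6 → 24 → 120 → 720

Answer: 720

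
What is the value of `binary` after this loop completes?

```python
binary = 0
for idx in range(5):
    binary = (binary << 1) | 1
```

Build 5 consecutive 1-bits: 0b11111
`binary` takes the values: 0 → 1 → 3 → 7 → 15 → 31

Answer: 31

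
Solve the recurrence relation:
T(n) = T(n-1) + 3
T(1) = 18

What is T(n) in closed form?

Unrolling: T(n) = T(1) + 3·(n-1) = 18 + 3(n-1) = 3n + 15.

Answer: T(n) = 3n + 15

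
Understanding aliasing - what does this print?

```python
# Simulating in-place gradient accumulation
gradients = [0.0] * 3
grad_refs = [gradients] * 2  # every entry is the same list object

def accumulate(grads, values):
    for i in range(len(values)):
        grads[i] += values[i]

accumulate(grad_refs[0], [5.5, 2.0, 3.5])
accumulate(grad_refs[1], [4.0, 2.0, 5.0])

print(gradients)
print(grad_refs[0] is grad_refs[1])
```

Key concept: gradient accumulation aliasing.
Step by step:
`gradients = [0.0] * 3` → gradients = [0.0, 0.0, 0.0]
`grad_refs = [gradients] * 2` → grad_refs = [[0.0, 0.0, 0.0], [0.0, 0.0, 0.0]]
`accumulate(grad_refs[0], [5.5, 2.0, 3.5])` → gradients = [5.5, 2.0, 3.5]; grad_refs = [[5.5, 2.0, 3.5], [5.5, 2.0, 3.5]]
`accumulate(grad_refs[1], [4.0, 2.0, 5.0])` → gradients = [9.5, 4.0, 8.5]; grad_refs = [[9.5, 4.0, 8.5], [9.5, 4.0, 8.5]]
`print(gradients)` → prints [9.5, 4.0, 8.5]
`print(grad_refs[0] is grad_refs[1])` → prints True

Answer:
[9.5, 4.0, 8.5]
True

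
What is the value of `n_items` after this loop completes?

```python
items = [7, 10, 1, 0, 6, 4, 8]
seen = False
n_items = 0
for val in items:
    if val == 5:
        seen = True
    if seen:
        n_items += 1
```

Count elements after first 5 in [7, 10, 1, 0, 6, 4, 8]
`n_items` takes the values: 0

Answer: 0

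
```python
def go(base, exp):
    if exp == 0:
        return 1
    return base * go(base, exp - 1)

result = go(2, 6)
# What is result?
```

go(2, 6) = 2 * 2 * 2 * 2 * 2 * 2 = 64

Answer: 64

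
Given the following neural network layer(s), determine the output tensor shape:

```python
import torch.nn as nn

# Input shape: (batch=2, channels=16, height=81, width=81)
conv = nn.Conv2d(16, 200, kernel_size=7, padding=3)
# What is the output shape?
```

Input: (2, 16, 81, 81) -> Output: (2, 200, 81, 81)

Answer: (2, 200, 81, 81)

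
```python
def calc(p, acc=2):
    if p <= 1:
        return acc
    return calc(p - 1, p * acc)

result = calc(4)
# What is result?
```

Accumulator trace (n, acc): (4, 2) -> (3, 8) -> (2, 24) -> (1, 48) -> return 48

Answer: 48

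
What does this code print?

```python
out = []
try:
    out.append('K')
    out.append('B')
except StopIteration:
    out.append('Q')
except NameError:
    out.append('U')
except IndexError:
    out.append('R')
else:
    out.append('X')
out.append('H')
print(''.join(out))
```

Execution trace: 'K' (try body) → 'B' (try body, no exception) → 'X' (else) → 'H' (after the try/except). Output: KBXH

Answer: KBXH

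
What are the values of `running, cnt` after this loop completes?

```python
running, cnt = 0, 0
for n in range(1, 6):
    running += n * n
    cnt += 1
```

Sum of squares and count
`running, cnt` takes the values: (0, 0) → (1, 0) → (1, 1) → (5, 1) → (5, 2) → (14, 2) → (14, 3) → (30, 3) → (30, 4) → (55, 4) → (55, 5)

Answer: 55, 5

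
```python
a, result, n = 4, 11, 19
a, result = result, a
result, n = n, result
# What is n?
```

Trace:
`a, result, n = 4, 11, 19` → a = 4; result = 11; n = 19
`a, result = result, a` → a = 11; result = 4
`result, n = n, result` → result = 19; n = 4
So n = 4

Answer: 4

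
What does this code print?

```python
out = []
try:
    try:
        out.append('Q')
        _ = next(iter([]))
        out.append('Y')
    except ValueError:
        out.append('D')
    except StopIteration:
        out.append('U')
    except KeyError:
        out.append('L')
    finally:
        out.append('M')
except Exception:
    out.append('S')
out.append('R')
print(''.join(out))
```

Execution trace: 'Q' (inner try body) → 'U' (inner except StopIteration) → 'M' (inner finally) → 'R' (after the try/except). Output: QUMR

Answer: QUMR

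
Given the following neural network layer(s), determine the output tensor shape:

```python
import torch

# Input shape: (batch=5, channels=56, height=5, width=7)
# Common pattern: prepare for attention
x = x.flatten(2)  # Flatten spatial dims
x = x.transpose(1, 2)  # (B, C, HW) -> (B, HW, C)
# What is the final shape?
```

Input: (5, 56, 5, 7) -> after flatten(2): (5, 56, 35) -> Output: (5, 35, 56)

Answer: (5, 35, 56)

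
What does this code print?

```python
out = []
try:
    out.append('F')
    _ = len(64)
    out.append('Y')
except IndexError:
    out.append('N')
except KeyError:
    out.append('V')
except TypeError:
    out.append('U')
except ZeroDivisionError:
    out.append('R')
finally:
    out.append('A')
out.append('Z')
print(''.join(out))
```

Execution trace: 'F' (try body) → 'U' (except TypeError) → 'A' (finally) → 'Z' (after the try/except). Output: FUAZ

Answer: FUAZ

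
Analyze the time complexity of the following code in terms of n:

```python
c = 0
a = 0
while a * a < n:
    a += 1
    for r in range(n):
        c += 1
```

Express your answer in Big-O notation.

Each loop level contributes: √n × n. Multiplying the contributions gives O(n√n).

Answer: O(n√n)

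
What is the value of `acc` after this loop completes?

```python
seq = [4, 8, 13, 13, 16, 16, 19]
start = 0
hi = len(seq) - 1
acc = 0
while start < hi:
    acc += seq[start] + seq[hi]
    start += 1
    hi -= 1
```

Sum of pairs from ends
`acc` takes the values: 0 → 23 → 47 → 76

Answer: 76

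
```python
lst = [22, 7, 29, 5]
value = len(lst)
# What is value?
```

Trace:
`lst = [22, 7, 29, 5]` → lst = [22, 7, 29, 5]
`value = len(lst)` → value = 4
So value = 4

Answer: 4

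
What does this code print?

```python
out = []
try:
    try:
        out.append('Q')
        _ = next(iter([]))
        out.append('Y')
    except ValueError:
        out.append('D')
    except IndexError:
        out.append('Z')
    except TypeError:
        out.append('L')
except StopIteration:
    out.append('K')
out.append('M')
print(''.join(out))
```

Execution trace: 'Q' (try body) → 'K' (outer except StopIteration) → 'M' (after the try/except). Output: QKM

Answer: QKM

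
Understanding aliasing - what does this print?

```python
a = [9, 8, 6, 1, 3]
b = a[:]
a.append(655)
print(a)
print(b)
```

Key concept: slice [:] creates copy.
Step by step:
`a = [9, 8, 6, 1, 3]` → a = [9, 8, 6, 1, 3]
`b = a[:]` → b = [9, 8, 6, 1, 3]
`a.append(655)` → a = [9, 8, 6, 1, 3, 655]
`print(a)` → prints [9, 8, 6, 1, 3, 655]
`print(b)` → prints [9, 8, 6, 1, 3]

Answer:
[9, 8, 6, 1, 3, 655]
[9, 8, 6, 1, 3]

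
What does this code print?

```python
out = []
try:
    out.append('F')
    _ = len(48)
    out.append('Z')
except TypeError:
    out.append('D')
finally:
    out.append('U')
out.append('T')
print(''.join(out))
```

Execution trace: 'F' (try body) → 'D' (except TypeError) → 'U' (finally) → 'T' (after the try/except). Output: FDUT

Answer: FDUT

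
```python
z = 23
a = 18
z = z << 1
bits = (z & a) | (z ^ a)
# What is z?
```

Trace:
`z = 23` → z = 23
`a = 18` → a = 18
`z = z << 1` → z = 46
`bits = (z & a) | (z ^ a)` → bits = 62
So z = 46

Answer: 46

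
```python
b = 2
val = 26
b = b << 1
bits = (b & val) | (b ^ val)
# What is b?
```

Trace:
`b = 2` → b = 2
`val = 26` → val = 26
`b = b << 1` → b = 4
`bits = (b & val) | (b ^ val)` → bits = 30
So b = 4

Answer: 4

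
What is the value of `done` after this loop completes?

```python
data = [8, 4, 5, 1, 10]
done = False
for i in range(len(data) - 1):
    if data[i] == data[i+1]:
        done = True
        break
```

Check consecutive duplicates in [8, 4, 5, 1, 10]
`done` takes the values: False

Answer: False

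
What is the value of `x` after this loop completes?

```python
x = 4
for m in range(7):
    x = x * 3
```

Multiply by 3, 7 times: 4 * 3^7 = 8748
`x` takes the values: 4 → 12 → 36 → 108 → 324 → 972 → 2916 → 8748

Answer: 8748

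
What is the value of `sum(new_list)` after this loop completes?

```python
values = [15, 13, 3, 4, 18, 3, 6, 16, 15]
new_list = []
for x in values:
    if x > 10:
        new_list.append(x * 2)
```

Sum of doubled values > 10
`new_list` takes the values: [] → [30] → [30, 26] → [30, 26, 36] → [30, 26, 36, 32] → [30, 26, 36, 32, 30]
So `sum(new_list)` = 154

Answer: 154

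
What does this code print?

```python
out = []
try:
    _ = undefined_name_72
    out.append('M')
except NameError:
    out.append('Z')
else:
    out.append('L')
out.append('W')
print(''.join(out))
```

Execution trace: 'Z' (except NameError) → 'W' (after the try/except). Output: ZW

Answer: ZW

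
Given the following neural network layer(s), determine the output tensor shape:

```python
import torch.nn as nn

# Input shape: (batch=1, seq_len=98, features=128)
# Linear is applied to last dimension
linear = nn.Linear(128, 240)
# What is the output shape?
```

Input: (1, 98, 128) -> Output: (1, 98, 240)

Answer: (1, 98, 240)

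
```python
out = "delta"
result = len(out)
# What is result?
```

Trace:
`out = "delta"` → out = 'delta'
`result = len(out)` → result = 5
So result = 5

Answer: 5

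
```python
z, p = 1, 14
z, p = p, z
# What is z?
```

Trace:
`z, p = 1, 14` → z = 1; p = 14
`z, p = p, z` → z = 14; p = 1
So z = 14

Answer: 14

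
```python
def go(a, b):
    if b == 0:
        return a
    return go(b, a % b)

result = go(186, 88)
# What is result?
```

go(186, 88) -> go(88, 10) -> go(10, 8) -> go(8, 2) -> go(2, 0) -> 2

Answer: 2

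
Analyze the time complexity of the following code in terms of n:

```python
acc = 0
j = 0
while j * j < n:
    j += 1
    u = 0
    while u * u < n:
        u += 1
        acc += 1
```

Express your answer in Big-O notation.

Each loop level contributes: √n × √n. Multiplying the contributions gives O(n).

Answer: O(n)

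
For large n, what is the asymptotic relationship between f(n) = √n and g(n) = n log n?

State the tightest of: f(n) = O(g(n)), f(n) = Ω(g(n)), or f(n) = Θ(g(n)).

√n vs n log n: f(n) = O(g(n)) but not Ω(g(n)) — n log n grows strictly faster than √n.

Answer: f(n) = O(g(n)) but not Ω(g(n)) — n log n grows strictly faster than √n.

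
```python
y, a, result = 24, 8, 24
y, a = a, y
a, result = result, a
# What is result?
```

Trace:
`y, a, result = 24, 8, 24` → y = 24; a = 8; result = 24
`y, a = a, y` → y = 8; a = 24
`a, result = result, a` → a = 24; result = 24
So result = 24

Answer: 24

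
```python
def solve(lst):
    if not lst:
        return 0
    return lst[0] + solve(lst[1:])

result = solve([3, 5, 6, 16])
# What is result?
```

3 + 5 + 6 + 16 + 0 = 30

Answer: 30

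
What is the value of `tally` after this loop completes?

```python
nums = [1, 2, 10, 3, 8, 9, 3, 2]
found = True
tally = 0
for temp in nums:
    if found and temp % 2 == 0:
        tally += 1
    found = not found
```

Count even values at even positions
`tally` takes the values: 0 → 1 → 2

Answer: 2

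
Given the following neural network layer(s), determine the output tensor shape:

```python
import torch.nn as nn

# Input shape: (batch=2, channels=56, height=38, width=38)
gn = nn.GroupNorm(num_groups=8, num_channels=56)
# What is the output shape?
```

Input: (2, 56, 38, 38) -> Output: (2, 56, 38, 38)

Answer: (2, 56, 38, 38)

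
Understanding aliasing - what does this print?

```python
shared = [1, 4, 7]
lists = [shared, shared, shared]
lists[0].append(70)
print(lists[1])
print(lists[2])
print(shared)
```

Key concept: list of same reference.
Step by step:
`shared = [1, 4, 7]` → shared = [1, 4, 7]
`lists = [shared, shared, shared]` → lists = [[1, 4, 7], [1, 4, 7], [1, 4, 7]]
`lists[0].append(70)` → shared = [1, 4, 7, 70]; lists = [[1, 4, 7, 70], [1, 4, 7, 70], [1, 4, 7, 70]]
`print(lists[1])` → prints [1, 4, 7, 70]
`print(lists[2])` → prints [1, 4, 7, 70]
`print(shared)` → prints [1, 4, 7, 70]

Answer:
[1, 4, 7, 70]
[1, 4, 7, 70]
[1, 4, 7, 70]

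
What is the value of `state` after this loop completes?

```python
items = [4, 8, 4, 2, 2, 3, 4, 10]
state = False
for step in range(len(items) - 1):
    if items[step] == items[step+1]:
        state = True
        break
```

Check consecutive duplicates in [4, 8, 4, 2, 2, 3, 4, 10]
`state` takes the values: False → True

Answer: True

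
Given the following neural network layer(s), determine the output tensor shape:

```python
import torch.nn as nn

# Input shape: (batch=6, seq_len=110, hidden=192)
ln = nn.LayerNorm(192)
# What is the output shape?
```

Input: (6, 110, 192) -> Output: (6, 110, 192)

Answer: (6, 110, 192)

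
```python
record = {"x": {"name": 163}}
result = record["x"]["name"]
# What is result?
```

Trace:
`record = {"x": {"name": 163}}` → record = {'x': {'name': 163}}
`result = record["x"]["name"]` → result = 163
So result = 163

Answer: 163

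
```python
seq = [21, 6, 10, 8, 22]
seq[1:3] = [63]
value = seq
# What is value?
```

Trace:
`seq = [21, 6, 10, 8, 22]` → seq = [21, 6, 10, 8, 22]
`seq[1:3] = [63]` → seq = [21, 63, 8, 22]
`value = seq` → value = [21, 63, 8, 22]
So value = [21, 63, 8, 22]

Answer: [21, 63, 8, 22]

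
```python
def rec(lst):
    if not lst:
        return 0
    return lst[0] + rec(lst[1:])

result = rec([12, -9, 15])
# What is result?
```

12 + (-9) + 15 + 0 = 18

Answer: 18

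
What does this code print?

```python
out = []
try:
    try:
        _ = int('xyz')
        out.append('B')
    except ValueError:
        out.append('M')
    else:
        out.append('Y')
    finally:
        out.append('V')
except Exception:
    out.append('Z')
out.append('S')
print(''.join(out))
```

Execution trace: 'M' (inner except ValueError) → 'V' (inner finally) → 'S' (after the try/except). Output: MVS

Answer: MVS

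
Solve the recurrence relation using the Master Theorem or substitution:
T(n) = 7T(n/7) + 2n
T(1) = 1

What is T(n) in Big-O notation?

By Master Theorem: a=7, b=7, f(n)=2n. Since log_7(7) = 1 and f(n) = Θ(n^1), Case 2 applies. T(n) = O(n log n).

Answer: O(n log n)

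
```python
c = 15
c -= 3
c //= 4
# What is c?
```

Trace:
`c = 15` → c = 15
`c -= 3` → c = 12
`c //= 4` → c = 3
So c = 3

Answer: 3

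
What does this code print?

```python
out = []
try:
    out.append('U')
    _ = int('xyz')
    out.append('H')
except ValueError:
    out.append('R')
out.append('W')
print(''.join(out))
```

Execution trace: 'U' (try body) → 'R' (except ValueError) → 'W' (after the try/except). Output: URW

Answer: URW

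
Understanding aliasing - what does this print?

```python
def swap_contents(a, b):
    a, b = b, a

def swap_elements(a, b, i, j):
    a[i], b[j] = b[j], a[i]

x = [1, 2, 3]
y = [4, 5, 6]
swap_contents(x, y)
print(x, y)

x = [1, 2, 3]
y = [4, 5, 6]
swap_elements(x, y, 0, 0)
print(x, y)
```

Key concept: parameter rebinding vs mutation.
Step by step:
`x = [1, 2, 3]` → x = [1, 2, 3]
`y = [4, 5, 6]` → y = [4, 5, 6]
`swap_contents(x, y)` → no visible change to tracked variables
`print(x, y)` → prints [1, 2, 3] [4, 5, 6]
`x = [1, 2, 3]` → x = [1, 2, 3]
`y = [4, 5, 6]` → y = [4, 5, 6]
`swap_elements(x, y, 0, 0)` → x = [4, 2, 3]; y = [1, 5, 6]
`print(x, y)` → prints [4, 2, 3] [1, 5, 6]

Answer:
[1, 2, 3] [4, 5, 6]
[4, 2, 3] [1, 5, 6]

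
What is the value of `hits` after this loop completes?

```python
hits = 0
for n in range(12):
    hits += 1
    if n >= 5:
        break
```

Loop breaks when n reaches 5, hits is 6
`hits` takes the values: 0 → 1 → 2 → 3 → 4 → 5 → 6

Answer: 6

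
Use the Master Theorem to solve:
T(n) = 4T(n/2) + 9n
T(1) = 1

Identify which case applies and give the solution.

a=4, b=2, f(n)=9n. log_2(4) = 2. Since c=1 < 2, Case 1 applies: T(n) = Θ(n^log_b(a)) = O(n^2).

Answer: O(n^2) - Case 1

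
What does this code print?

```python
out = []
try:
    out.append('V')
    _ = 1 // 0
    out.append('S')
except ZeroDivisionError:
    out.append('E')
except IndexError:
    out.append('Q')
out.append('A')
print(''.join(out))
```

Execution trace: 'V' (try body) → 'E' (except ZeroDivisionError) → 'A' (after the try/except). Output: VEA

Answer: VEA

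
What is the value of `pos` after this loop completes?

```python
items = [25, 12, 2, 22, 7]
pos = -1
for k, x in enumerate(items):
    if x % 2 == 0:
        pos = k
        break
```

First even number index in [25, 12, 2, 22, 7]
`pos` takes the values: -1 → 1

Answer: 1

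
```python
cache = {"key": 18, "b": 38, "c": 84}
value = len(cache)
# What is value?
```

Trace:
`cache = {"key": 18, "b": 38, "c": 84}` → cache = {'key': 18, 'b': 38, 'c': 84}
`value = len(cache)` → value = 3
So value = 3

Answer: 3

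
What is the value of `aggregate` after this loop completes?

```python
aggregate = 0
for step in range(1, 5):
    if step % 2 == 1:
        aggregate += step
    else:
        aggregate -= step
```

Add odd, subtract even
`aggregate` takes the values: 0 → 1 → -1 → 2 → -2

Answer: -2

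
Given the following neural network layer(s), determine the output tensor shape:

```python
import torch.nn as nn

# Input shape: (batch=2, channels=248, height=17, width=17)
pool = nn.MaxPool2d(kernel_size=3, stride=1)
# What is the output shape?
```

Input: (2, 248, 17, 17) -> Output: (2, 248, 15, 15)

Answer: (2, 248, 15, 15)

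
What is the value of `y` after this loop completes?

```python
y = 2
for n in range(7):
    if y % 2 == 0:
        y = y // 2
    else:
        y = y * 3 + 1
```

Collatz-style transformation from 2
`y` takes the values: 2 → 1 → 4 → 2 → 1 → 4 → 2 → 1

Answer: 1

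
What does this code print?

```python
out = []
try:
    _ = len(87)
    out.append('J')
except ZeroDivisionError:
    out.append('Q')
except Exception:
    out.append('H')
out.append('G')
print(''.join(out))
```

Execution trace: 'H' (except Exception) → 'G' (after the try/except). Output: HG

Answer: HG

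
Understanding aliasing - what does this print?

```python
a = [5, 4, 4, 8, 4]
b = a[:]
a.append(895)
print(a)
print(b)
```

Key concept: slice [:] creates copy.
Step by step:
`a = [5, 4, 4, 8, 4]` → a = [5, 4, 4, 8, 4]
`b = a[:]` → b = [5, 4, 4, 8, 4]
`a.append(895)` → a = [5, 4, 4, 8, 4, 895]
`print(a)` → prints [5, 4, 4, 8, 4, 895]
`print(b)` → prints [5, 4, 4, 8, 4]

Answer:
[5, 4, 4, 8, 4, 895]
[5, 4, 4, 8, 4]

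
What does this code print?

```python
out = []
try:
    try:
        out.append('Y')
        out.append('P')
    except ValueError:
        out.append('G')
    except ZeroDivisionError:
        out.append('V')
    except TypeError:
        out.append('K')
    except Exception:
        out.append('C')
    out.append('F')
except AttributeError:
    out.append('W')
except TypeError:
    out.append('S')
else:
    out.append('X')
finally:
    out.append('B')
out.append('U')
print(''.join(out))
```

Execution trace: 'Y' (inner try body) → 'P' (inner try body, no exception) → 'F' (try body, no exception) → 'X' (else) → 'B' (finally) → 'U' (after the try/except). Output: YPFXBU

Answer: YPFXBU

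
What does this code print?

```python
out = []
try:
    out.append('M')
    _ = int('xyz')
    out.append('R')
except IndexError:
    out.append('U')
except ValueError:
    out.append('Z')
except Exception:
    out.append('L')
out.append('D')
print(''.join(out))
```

Execution trace: 'M' (try body) → 'Z' (except ValueError) → 'D' (after the try/except). Output: MZD

Answer: MZD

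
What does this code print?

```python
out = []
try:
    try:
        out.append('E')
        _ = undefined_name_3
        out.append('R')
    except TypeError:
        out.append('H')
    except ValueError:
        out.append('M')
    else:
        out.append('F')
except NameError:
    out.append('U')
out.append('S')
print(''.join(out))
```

Execution trace: 'E' (try body) → 'U' (outer except NameError) → 'S' (after the try/except). Output: EUS

Answer: EUS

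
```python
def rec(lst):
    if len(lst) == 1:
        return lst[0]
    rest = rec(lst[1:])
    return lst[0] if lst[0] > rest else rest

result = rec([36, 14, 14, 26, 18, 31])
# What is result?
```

Recursive max over [36, 14, 14, 26, 18, 31] = 36

Answer: 36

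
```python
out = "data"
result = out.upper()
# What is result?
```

Trace:
`out = "data"` → out = 'data'
`result = out.upper()` → result = 'DATA'
So result = 'DATA'

Answer: 'DATA'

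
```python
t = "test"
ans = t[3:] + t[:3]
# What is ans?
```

Trace:
`t = "test"` → t = 'test'
`ans = t[3:] + t[:3]` → ans = 'ttes'
So ans = 'ttes'

Answer: 'ttes'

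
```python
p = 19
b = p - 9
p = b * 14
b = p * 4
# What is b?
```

Trace:
`p = 19` → p = 19
`b = p - 9` → b = 10
`p = b * 14` → p = 140
`b = p * 4` → b = 560
So b = 560

Answer: 560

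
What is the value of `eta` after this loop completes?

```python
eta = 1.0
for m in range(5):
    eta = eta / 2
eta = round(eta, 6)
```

Halving LR 5 times: 1 / 2^5
`eta` takes the values: 1.0 → 0.5 → 0.25 → 0.125 → 0.0625 → 0.03125

Answer: 0.03125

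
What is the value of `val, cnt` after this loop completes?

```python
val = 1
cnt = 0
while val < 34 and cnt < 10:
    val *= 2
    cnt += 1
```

Double until >= 34 or 10 iterations
`val, cnt` takes the values: (1, 0) → (2, 0) → (2, 1) → (4, 1) → (4, 2) → (8, 2) → (8, 3) → (16, 3) → (16, 4) → (32, 4) → (32, 5) → (64, 5) → (64, 6)

Answer: 64, 6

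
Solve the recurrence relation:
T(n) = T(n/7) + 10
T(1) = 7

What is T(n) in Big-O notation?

Each step divides n by 7 and adds 10. After log_7(n) steps we reach T(1)=7. So T(n) = 10·log_7(n) + 7 = O(log n).

Answer: O(log n)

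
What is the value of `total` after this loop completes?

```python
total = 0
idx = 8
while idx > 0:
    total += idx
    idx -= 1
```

Sum 8 down to 1
`total` takes the values: 0 → 8 → 15 → 21 → 26 → 30 → 33 → 35 → 36

Answer: 36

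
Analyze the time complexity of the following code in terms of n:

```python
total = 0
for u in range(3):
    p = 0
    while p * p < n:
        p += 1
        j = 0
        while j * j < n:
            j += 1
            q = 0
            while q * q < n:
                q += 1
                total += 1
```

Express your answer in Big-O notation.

Each loop level contributes: 1 × √n × √n × √n. Multiplying the contributions gives O(n√n).

Answer: O(n√n)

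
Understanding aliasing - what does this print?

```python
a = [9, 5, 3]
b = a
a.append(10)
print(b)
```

Key concept: basic list aliasing.
Step by step:
`a = [9, 5, 3]` → a = [9, 5, 3]
`b = a` → b = [9, 5, 3] (same object as a)
`a.append(10)` → a = [9, 5, 3, 10] (same object as b); b = [9, 5, 3, 10] (same object as a)
`print(b)` → prints [9, 5, 3, 10]

Answer: [9, 5, 3, 10]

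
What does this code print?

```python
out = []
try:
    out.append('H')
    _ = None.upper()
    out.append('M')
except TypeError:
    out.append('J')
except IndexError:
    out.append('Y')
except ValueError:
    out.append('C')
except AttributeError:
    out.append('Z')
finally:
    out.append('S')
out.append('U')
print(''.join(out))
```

Execution trace: 'H' (try body) → 'Z' (except AttributeError) → 'S' (finally) → 'U' (after the try/except). Output: HZSU

Answer: HZSU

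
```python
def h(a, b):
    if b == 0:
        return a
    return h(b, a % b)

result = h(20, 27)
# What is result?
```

h(20, 27) -> h(27, 20) -> h(20, 7) -> h(7, 6) -> h(6, 1) -> h(1, 0) -> 1

Answer: 1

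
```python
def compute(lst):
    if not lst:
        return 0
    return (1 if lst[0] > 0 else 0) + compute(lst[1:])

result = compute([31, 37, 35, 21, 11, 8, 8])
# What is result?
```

Count of positive elements in [31, 37, 35, 21, 11, 8, 8] = 7

Answer: 7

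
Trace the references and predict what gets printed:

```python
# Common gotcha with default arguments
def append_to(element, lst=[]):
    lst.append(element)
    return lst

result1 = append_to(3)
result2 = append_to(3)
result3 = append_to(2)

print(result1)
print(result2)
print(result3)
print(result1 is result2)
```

Key concept: mutable default argument gotcha.
Step by step:
`result1 = append_to(3)` → result1 = [3]
`result2 = append_to(3)` → result1 = [3, 3] (same object as result2); result2 = [3, 3] (same object as result1)
`result3 = append_to(2)` → result1 = [3, 3, 2] (same object as result2, result3); result2 = [3, 3, 2] (same object as result1, result3); result3 = [3, 3, 2] (same object as result1, result2)
`print(result1)` → prints [3, 3, 2]
`print(result2)` → prints [3, 3, 2]
`print(result3)` → prints [3, 3, 2]
`print(result1 is result2)` → prints True

Answer:
[3, 3, 2]
[3, 3, 2]
[3, 3, 2]
True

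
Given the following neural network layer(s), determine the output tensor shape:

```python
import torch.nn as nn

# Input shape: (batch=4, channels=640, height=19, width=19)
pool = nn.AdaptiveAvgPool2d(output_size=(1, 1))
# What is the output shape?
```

Input: (4, 640, 19, 19) -> Output: (4, 640, 1, 1)

Answer: (4, 640, 1, 1)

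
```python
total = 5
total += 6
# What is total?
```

Trace:
`total = 5` → total = 5
`total += 6` → total = 11
So total = 11

Answer: 11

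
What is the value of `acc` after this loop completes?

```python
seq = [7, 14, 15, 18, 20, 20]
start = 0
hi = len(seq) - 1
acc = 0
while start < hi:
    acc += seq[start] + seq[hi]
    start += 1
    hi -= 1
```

Sum of pairs from ends
`acc` takes the values: 0 → 27 → 61 → 94

Answer: 94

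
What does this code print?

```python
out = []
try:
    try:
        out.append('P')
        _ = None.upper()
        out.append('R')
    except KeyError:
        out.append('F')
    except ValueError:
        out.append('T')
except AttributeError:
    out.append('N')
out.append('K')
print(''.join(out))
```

Execution trace: 'P' (try body) → 'N' (outer except AttributeError) → 'K' (after the try/except). Output: PNK

Answer: PNK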